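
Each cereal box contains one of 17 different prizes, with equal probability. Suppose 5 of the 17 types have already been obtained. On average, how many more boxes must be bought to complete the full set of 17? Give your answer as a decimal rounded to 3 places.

52.755

Starting from 5 distinct types, each trial gives a new one with probability (17−i)/17 when i types are held, so the wait for the next new type is 17/(17−i).
E = 17/12 + 17/11 + 17/10 + 17/9 + 17/8 + 17/7 + 17/6 + 17/5 + 17/4 + 17/3 + 17/2 + 17/1 = 1462357/27720 ≈ 52.755.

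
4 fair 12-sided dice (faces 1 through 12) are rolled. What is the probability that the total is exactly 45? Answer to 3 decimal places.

There are 12^4 = 20736 equally likely outcomes.
The number of ordered 4-tuples from {1,…,12} summing to 45 is 20.
P(sum = 45) = 20/20736 = 5/5184 ≈ 0.001.

0.001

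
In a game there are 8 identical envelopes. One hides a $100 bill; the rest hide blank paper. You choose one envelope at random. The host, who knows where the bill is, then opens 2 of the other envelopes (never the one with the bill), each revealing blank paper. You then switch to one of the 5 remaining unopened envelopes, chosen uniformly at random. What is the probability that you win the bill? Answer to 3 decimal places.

Your original envelope holds the bill with probability 1/8, so the other 7 collectively hold it with probability 7/8.
The host can always find 2 empty envelopes to open, so the reveals don't change that 7/8; it is now spread over the 5 remaining unopened envelopes.
P(win by switching) = (7/8) · (1/5) = 7/40 ≈ 0.175.

0.175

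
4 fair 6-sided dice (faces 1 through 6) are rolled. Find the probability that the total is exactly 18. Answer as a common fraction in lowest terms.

There are 6^4 = 1296 equally likely outcomes.
The number of ordered 4-tuples from {1,…,6} summing to 18 is 80.
P(sum = 18) = 80/1296 = 5/81.

5/81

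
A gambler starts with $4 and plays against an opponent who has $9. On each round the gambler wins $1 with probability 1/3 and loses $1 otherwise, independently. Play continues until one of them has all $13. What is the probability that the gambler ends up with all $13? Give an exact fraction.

15/8191

Let r = q/p = (2/3)/(1/3) = 2. The recurrence P(i) = p·P(i+1) + q·P(i−1) with P(0)=0, P(13)=1 gives P(i) = (1 − r^i)/(1 − r^13).
P(4) = (1 − (2)^4) / (1 − (2)^13) = 15/8191.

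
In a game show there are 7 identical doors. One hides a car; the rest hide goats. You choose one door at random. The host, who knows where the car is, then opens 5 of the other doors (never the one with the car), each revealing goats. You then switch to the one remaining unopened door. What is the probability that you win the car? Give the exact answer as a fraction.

Your original door holds the car with probability 1/7, so the other 6 collectively hold it with probability 6/7.
The host can always find 5 empty doors to open, so the reveals don't change that 6/7; it is now spread over the 1 remaining unopened door.
P(win by switching) = (6/7) · (1/1) = 6/7.

6/7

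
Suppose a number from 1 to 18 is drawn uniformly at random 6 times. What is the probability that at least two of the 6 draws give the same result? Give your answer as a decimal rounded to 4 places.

P(all 6 different) = 18/18 · 17/18 · ··· · 13/18 ≈ 0.3930.
P(at least two equal) = 1 − 0.3930 = 0.6070.

0.6070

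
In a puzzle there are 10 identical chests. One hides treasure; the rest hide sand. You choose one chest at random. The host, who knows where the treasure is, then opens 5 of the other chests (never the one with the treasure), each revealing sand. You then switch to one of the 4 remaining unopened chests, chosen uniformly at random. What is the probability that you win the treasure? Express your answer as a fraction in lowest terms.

9/40

Your original chest holds the treasure with probability 1/10, so the other 9 collectively hold it with probability 9/10.
The host can always find 5 empty chests to open, so the reveals don't change that 9/10; it is now spread over the 4 remaining unopened chests.
P(win by switching) = (9/10) · (1/4) = 9/40.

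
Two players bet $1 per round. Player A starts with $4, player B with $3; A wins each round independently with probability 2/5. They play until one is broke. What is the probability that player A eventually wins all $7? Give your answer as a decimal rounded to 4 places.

0.2525

Let r = q/p = (3/5)/(2/5) = 3/2. The recurrence P(i) = p·P(i+1) + q·P(i−1) with P(0)=0, P(7)=1 gives P(i) = (1 − r^i)/(1 − r^7).
P(4) = (1 − (3/2)^4) / (1 − (3/2)^7) = 520/2059 ≈ 0.2525.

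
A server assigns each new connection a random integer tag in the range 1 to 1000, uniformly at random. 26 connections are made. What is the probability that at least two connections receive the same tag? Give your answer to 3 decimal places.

0.279

It's easier to compute the probability that all 26 are distinct.
P(all distinct) = 1000/1000 · 999/1000 · ··· · 975/1000 ≈ 0.721.
So the probability of at least one match is 1 − 0.721 = 0.279.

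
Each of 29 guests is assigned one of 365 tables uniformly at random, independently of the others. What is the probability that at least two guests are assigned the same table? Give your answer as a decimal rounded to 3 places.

0.681

It's easier to compute the probability that all 29 are distinct.
P(all distinct) = 365/365 · 364/365 · ··· · 337/365 ≈ 0.319.
So the probability of at least one match is 1 − 0.319 = 0.681.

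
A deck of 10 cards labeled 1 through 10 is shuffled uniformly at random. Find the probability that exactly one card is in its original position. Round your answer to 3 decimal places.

Choose which one is fixed: C(10,1) = 10 ways.
The remaining 9 must have no fixed point: D(9) = 133496.
P = 10·133496/3628800 = 16687/45360 ≈ 0.368.

0.368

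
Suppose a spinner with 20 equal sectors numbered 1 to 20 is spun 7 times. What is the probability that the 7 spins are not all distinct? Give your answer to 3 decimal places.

P(all 7 different) = 20/20 · 19/20 · ··· · 14/20 ≈ 0.305.
P(at least two equal) = 1 − 0.305 = 0.695.

0.695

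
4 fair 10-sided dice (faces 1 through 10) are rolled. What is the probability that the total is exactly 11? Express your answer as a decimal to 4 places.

There are 10^4 = 10000 equally likely outcomes.
The number of ordered 4-tuples from {1,…,10} summing to 11 is 120.
P(sum = 11) = 120/10000 = 3/250 ≈ 0.0120.

0.0120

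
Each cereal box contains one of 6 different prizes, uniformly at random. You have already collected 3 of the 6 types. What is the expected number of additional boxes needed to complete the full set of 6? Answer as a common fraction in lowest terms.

Starting from 3 distinct types, each trial gives a new one with probability (6−i)/6 when i types are held, so the wait for the next new type is 6/(6−i).
E = 6/3 + 6/2 + 6/1 = 11.

11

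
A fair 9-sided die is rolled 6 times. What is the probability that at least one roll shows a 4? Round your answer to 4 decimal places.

0.5067

P(no roll shows a 4) = (8/9)^6 ≈ 0.4933.
P(at least one) = 1 − 0.4933 = 0.5067.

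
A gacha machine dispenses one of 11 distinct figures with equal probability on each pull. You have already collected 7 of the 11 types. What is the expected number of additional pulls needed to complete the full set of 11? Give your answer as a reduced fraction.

275/12

Starting from 7 distinct types, each trial gives a new one with probability (11−i)/11 when i types are held, so the wait for the next new type is 11/(11−i).
E = 11/4 + 11/3 + 11/2 + 11/1 = 275/12.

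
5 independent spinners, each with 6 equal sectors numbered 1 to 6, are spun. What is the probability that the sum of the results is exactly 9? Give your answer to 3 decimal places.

There are 6^5 = 7776 equally likely outcomes.
The number of ordered 5-tuples from {1,…,6} summing to 9 is 70.
P(sum = 9) = 70/7776 = 35/3888 ≈ 0.009.

0.009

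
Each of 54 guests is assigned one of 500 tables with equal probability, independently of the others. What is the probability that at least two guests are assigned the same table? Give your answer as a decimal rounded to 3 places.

0.949

It's easier to compute the probability that all 54 are distinct.
P(all distinct) = 500/500 · 499/500 · ··· · 447/500 ≈ 0.051.
So the probability of at least one match is 1 − 0.051 = 0.949.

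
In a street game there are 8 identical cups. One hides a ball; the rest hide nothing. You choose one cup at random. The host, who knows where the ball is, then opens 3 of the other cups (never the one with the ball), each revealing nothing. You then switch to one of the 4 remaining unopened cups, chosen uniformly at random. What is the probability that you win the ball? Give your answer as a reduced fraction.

Your original cup holds the ball with probability 1/8, so the other 7 collectively hold it with probability 7/8.
The host can always find 3 empty cups to open, so the reveals don't change that 7/8; it is now spread over the 4 remaining unopened cups.
P(win by switching) = (7/8) · (1/4) = 7/32.

7/32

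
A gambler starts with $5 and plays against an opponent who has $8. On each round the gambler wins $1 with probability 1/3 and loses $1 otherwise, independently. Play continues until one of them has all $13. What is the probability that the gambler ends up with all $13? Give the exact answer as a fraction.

Let r = q/p = (2/3)/(1/3) = 2. The recurrence P(i) = p·P(i+1) + q·P(i−1) with P(0)=0, P(13)=1 gives P(i) = (1 − r^i)/(1 − r^13).
P(5) = (1 − (2)^5) / (1 − (2)^13) = 31/8191.

31/8191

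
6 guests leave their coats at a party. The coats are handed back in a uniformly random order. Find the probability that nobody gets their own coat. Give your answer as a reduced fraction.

This is the derangement probability: permutations of 6 with no fixed point.
D(6) = 6! · (1 − 1/1! + 1/2! − ··· + (−1)^6/6!) = 265.
P = 265/720 = 53/144.

53/144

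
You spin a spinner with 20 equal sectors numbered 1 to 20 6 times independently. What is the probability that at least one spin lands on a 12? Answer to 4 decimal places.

P(no spin lands on a 12) = (19/20)^6 ≈ 0.7351.
P(at least one) = 1 − 0.7351 = 0.2649.

0.2649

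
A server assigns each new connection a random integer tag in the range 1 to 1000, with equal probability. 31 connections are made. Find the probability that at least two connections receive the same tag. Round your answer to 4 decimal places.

It's easier to compute the probability that all 31 are distinct.
P(all distinct) = 1000/1000 · 999/1000 · ··· · 970/1000 ≈ 0.6251.
So the probability of at least one match is 1 − 0.6251 = 0.3749.

0.3749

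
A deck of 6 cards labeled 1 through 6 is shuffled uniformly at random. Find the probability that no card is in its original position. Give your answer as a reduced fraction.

This is the derangement probability: permutations of 6 with no fixed point.
D(6) = 6! · (1 − 1/1! + 1/2! − ··· + (−1)^6/6!) = 265.
P = 265/720 = 53/144.

53/144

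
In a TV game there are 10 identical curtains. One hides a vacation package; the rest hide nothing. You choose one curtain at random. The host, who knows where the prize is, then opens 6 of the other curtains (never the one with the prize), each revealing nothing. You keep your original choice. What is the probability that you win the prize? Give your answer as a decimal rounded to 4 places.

0.1000

The host can always open 6 empty curtains regardless of your choice, so the reveals give no information about your original curtain.
P(win by staying) = 1/10 ≈ 0.1000.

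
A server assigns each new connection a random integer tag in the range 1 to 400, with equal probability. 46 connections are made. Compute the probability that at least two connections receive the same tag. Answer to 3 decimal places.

It's easier to compute the probability that all 46 are distinct.
P(all distinct) = 400/400 · 399/400 · ··· · 355/400 ≈ 0.068.
So the probability of at least one match is 1 − 0.068 = 0.932.

0.932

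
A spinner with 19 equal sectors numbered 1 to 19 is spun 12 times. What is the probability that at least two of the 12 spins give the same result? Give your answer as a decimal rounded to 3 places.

0.989

P(all 12 different) = 19/19 · 18/19 · ··· · 8/19 ≈ 0.011.
P(at least two equal) = 1 − 0.011 = 0.989.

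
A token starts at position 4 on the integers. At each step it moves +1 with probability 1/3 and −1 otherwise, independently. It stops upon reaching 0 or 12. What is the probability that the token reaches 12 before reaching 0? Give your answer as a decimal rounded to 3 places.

0.004

Let r = q/p = (2/3)/(1/3) = 2. The recurrence P(i) = p·P(i+1) + q·P(i−1) with P(0)=0, P(12)=1 gives P(i) = (1 − r^i)/(1 − r^12).
P(4) = (1 − (2)^4) / (1 − (2)^12) = 1/273 ≈ 0.004.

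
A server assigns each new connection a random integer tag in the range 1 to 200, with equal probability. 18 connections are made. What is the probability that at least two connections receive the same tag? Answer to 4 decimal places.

It's easier to compute the probability that all 18 are distinct.
P(all distinct) = 200/200 · 199/200 · ··· · 183/200 ≈ 0.4546.
So the probability of at least one match is 1 − 0.4546 = 0.5454.

0.5454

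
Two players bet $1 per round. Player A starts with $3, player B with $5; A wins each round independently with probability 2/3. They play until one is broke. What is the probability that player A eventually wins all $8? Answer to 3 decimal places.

0.878

Let r = q/p = (1/3)/(2/3) = 1/2. The recurrence P(i) = p·P(i+1) + q·P(i−1) with P(0)=0, P(8)=1 gives P(i) = (1 − r^i)/(1 − r^8).
P(3) = (1 − (1/2)^3) / (1 − (1/2)^8) = 224/255 ≈ 0.878.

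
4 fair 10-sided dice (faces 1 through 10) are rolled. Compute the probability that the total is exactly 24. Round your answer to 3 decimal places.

There are 10^4 = 10000 equally likely outcomes.
The number of ordered 4-tuples from {1,…,10} summing to 24 is 633.
P(sum = 24) = 633/10000 ≈ 0.063.

0.063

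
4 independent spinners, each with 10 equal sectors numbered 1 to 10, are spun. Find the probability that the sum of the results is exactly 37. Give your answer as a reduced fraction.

There are 10^4 = 10000 equally likely outcomes.
The number of ordered 4-tuples from {1,…,10} summing to 37 is 20.
P(sum = 37) = 20/10000 = 1/500.

1/500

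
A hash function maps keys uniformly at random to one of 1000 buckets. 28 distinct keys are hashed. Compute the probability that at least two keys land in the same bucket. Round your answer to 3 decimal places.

0.317

It's easier to compute the probability that all 28 are distinct.
P(all distinct) = 1000/1000 · 999/1000 · ··· · 973/1000 ≈ 0.683.
So the probability of at least one match is 1 − 0.683 = 0.317.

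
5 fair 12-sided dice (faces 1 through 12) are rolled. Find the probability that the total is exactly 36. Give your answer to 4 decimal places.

There are 12^5 = 248832 equally likely outcomes.
The number of ordered 5-tuples from {1,…,12} summing to 36 is 11385.
P(sum = 36) = 11385/248832 = 1265/27648 ≈ 0.0458.

0.0458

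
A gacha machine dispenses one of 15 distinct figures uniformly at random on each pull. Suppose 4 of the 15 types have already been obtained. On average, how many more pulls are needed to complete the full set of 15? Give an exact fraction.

Starting from 4 distinct types, each trial gives a new one with probability (15−i)/15 when i types are held, so the wait for the next new type is 15/(15−i).
E = 15/11 + 15/10 + 15/9 + 15/8 + 15/7 + 15/6 + 15/5 + 15/4 + 15/3 + 15/2 + 15/1 = 83711/1848.

83711/1848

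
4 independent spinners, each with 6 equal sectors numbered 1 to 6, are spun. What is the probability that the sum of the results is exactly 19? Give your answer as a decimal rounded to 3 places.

0.043

There are 6^4 = 1296 equally likely outcomes.
The number of ordered 4-tuples from {1,…,6} summing to 19 is 56.
P(sum = 19) = 56/1296 = 7/162 ≈ 0.043.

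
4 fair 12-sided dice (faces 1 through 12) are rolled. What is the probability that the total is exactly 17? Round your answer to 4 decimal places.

There are 12^4 = 20736 equally likely outcomes.
The number of ordered 4-tuples from {1,…,12} summing to 17 is 544.
P(sum = 17) = 544/20736 = 17/648 ≈ 0.0262.

0.0262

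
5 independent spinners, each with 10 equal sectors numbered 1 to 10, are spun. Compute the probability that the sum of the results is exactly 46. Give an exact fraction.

7/10000

There are 10^5 = 100000 equally likely outcomes.
The number of ordered 5-tuples from {1,…,10} summing to 46 is 70.
P(sum = 46) = 70/100000 = 7/10000.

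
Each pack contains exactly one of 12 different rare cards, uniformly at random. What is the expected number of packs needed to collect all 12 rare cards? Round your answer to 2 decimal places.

37.24

After i distinct types are collected, each trial gives a new one with probability (12−i)/12, so the expected wait for the next new type is 12/(12−i).
E = 12/12 + 12/11 + 12/10 + 12/9 + 12/8 + 12/7 + 12/6 + 12/5 + 12/4 + 12/3 + 12/2 + 12/1 = 86021/2310 ≈ 37.24.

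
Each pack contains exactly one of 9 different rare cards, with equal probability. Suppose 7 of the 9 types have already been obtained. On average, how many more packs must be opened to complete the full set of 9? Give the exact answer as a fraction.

27/2

Starting from 7 distinct types, each trial gives a new one with probability (9−i)/9 when i types are held, so the wait for the next new type is 9/(9−i).
E = 9/2 + 9/1 = 27/2.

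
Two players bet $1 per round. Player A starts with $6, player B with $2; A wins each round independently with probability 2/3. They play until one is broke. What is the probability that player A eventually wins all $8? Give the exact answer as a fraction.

84/85

Let r = q/p = (1/3)/(2/3) = 1/2. The recurrence P(i) = p·P(i+1) + q·P(i−1) with P(0)=0, P(8)=1 gives P(i) = (1 − r^i)/(1 − r^8).
P(6) = (1 − (1/2)^6) / (1 − (1/2)^8) = 84/85.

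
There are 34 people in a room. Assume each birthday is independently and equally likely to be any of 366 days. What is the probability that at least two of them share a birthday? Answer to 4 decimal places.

It's easier to compute the probability that all 34 are distinct.
P(all distinct) = 366/366 · 365/366 · ··· · 333/366 ≈ 0.2056.
So the probability of at least one match is 1 − 0.2056 = 0.7944.

0.7944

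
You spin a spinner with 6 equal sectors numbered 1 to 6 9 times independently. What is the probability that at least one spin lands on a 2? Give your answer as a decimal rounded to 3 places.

P(no spin lands on a 2) = (5/6)^9 ≈ 0.194.
P(at least one) = 1 − 0.194 = 0.806.

0.806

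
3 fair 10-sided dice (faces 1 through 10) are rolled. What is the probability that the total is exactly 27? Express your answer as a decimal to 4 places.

There are 10^3 = 1000 equally likely outcomes.
The number of ordered 3-tuples from {1,…,10} summing to 27 is 10.
P(sum = 27) = 10/1000 = 1/100 ≈ 0.0100.

0.0100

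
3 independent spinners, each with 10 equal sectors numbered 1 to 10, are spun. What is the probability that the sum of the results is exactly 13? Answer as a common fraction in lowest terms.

There are 10^3 = 1000 equally likely outcomes.
The number of ordered 3-tuples from {1,…,10} summing to 13 is 63.
P(sum = 13) = 63/1000.

63/1000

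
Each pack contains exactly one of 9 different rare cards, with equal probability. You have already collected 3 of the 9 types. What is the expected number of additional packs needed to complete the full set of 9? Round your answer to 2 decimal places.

22.05

Starting from 3 distinct types, each trial gives a new one with probability (9−i)/9 when i types are held, so the wait for the next new type is 9/(9−i).
E = 9/6 + 9/5 + 9/4 + 9/3 + 9/2 + 9/1 = 441/20 ≈ 22.05.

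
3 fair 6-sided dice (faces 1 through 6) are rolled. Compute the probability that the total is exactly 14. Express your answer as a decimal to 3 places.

0.069

There are 6^3 = 216 equally likely outcomes.
The number of ordered 3-tuples from {1,…,6} summing to 14 is 15.
P(sum = 14) = 15/216 = 5/72 ≈ 0.069.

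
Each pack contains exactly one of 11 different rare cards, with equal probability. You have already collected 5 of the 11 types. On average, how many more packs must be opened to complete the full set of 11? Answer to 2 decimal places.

Starting from 5 distinct types, each trial gives a new one with probability (11−i)/11 when i types are held, so the wait for the next new type is 11/(11−i).
E = 11/6 + 11/5 + 11/4 + 11/3 + 11/2 + 11/1 = 539/20 ≈ 26.95.

26.95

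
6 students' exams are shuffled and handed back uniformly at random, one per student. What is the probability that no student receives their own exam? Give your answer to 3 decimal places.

0.368

This is the derangement probability: permutations of 6 with no fixed point.
D(6) = 6! · (1 − 1/1! + 1/2! − ··· + (−1)^6/6!) = 265.
P = 265/720 = 53/144 ≈ 0.368.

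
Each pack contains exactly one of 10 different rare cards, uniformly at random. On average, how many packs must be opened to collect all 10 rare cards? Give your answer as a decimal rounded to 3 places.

29.290

After i distinct types are collected, each trial gives a new one with probability (10−i)/10, so the expected wait for the next new type is 10/(10−i).
E = 10/10 + 10/9 + 10/8 + 10/7 + 10/6 + 10/5 + 10/4 + 10/3 + 10/2 + 10/1 = 7381/252 ≈ 29.290.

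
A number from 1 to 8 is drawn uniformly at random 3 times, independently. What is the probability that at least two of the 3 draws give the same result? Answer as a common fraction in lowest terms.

11/32

P(all 3 different) = 8/8 · 7/8 · ··· · 6/8 = 21/32.
P(at least two equal) = 1 − 21/32 = 11/32.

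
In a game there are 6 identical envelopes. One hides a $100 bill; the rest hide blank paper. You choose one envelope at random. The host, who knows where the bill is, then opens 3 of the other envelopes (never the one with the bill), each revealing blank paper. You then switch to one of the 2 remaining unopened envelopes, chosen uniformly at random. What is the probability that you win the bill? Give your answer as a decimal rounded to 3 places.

Your original envelope holds the bill with probability 1/6, so the other 5 collectively hold it with probability 5/6.
The host can always find 3 empty envelopes to open, so the reveals don't change that 5/6; it is now spread over the 2 remaining unopened envelopes.
P(win by switching) = (5/6) · (1/2) = 5/12 ≈ 0.417.

0.417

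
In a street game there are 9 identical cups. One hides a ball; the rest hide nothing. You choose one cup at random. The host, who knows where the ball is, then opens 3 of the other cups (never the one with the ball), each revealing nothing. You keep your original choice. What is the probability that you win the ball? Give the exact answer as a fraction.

1/9

The host can always open 3 empty cups regardless of your choice, so the reveals give no information about your original cup.
P(win by staying) = 1/9.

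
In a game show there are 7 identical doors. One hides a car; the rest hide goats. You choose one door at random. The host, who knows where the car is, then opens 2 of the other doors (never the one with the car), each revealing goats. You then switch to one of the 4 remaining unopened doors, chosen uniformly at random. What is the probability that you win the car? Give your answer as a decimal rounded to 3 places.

Your original door holds the car with probability 1/7, so the other 6 collectively hold it with probability 6/7.
The host can always find 2 empty doors to open, so the reveals don't change that 6/7; it is now spread over the 4 remaining unopened doors.
P(win by switching) = (6/7) · (1/4) = 3/14 ≈ 0.214.

0.214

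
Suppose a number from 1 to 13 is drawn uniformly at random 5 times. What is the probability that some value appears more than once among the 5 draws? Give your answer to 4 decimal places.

P(all 5 different) = 13/13 · 12/13 · ··· · 9/13 ≈ 0.4160.
P(at least two equal) = 1 − 0.4160 = 0.5840.

0.5840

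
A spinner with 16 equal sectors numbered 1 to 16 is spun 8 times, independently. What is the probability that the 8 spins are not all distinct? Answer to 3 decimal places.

0.879

P(all 8 different) = 16/16 · 15/16 · ··· · 9/16 ≈ 0.121.
P(at least two equal) = 1 − 0.121 = 0.879.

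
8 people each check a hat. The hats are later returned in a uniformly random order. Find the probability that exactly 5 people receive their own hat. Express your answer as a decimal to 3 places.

0.003

Choose which 5 of the 8 are fixed: C(8,5) = 56 ways.
The remaining 3 must have no fixed point: D(3) = 2.
P = 56·2/40320 = 1/360 ≈ 0.003.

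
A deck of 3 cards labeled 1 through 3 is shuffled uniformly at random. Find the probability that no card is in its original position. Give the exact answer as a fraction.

1/3

This is the derangement probability: permutations of 3 with no fixed point.
D(3) = 3! · (1 − 1/1! + 1/2! − ··· + (−1)^3/3!) = 2.
P = 2/6 = 1/3.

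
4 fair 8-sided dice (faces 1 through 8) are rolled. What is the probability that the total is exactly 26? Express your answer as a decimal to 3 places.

0.021

There are 8^4 = 4096 equally likely outcomes.
The number of ordered 4-tuples from {1,…,8} summing to 26 is 84.
P(sum = 26) = 84/4096 = 21/1024 ≈ 0.021.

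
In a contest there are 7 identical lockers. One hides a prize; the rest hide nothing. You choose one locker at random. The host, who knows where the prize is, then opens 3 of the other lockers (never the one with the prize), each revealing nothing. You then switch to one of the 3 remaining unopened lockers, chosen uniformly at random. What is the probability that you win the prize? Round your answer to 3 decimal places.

Your original locker holds the prize with probability 1/7, so the other 6 collectively hold it with probability 6/7.
The host can always find 3 empty lockers to open, so the reveals don't change that 6/7; it is now spread over the 3 remaining unopened lockers.
P(win by switching) = (6/7) · (1/3) = 2/7 ≈ 0.286.

0.286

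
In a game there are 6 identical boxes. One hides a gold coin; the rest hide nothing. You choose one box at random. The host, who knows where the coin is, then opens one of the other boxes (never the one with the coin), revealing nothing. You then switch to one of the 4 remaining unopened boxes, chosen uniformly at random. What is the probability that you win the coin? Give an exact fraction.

Your original box holds the coin with probability 1/6, so the other 5 collectively hold it with probability 5/6.
The host can always find an empty box to open, so this doesn't change that 5/6; it is now spread over the 4 remaining unopened boxes.
P(win by switching) = (5/6) · (1/4) = 5/24.

5/24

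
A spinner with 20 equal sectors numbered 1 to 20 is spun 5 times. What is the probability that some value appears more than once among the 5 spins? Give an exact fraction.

2093/5000

P(all 5 different) = 20/20 · 19/20 · ··· · 16/20 = 2907/5000.
P(at least two equal) = 1 − 2907/5000 = 2093/5000.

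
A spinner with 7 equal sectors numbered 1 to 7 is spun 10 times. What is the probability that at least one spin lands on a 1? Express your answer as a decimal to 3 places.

0.786

P(no spin lands on a 1) = (6/7)^10 ≈ 0.214.
P(at least one) = 1 − 0.214 = 0.786.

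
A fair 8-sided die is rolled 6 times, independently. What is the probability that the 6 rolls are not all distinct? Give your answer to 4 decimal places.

0.9231

P(all 6 different) = 8/8 · 7/8 · ··· · 3/8 ≈ 0.0769.
P(at least two equal) = 1 − 0.0769 = 0.9231.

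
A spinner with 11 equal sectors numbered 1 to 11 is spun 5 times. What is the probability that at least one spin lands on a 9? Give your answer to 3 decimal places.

P(no spin lands on a 9) = (10/11)^5 ≈ 0.621.
P(at least one) = 1 − 0.621 = 0.379.

0.379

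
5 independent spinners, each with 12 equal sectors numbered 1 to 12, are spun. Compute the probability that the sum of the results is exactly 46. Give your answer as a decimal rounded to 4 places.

0.0120

There are 12^5 = 248832 equally likely outcomes.
The number of ordered 5-tuples from {1,…,12} summing to 46 is 2985.
P(sum = 46) = 2985/248832 = 995/82944 ≈ 0.0120.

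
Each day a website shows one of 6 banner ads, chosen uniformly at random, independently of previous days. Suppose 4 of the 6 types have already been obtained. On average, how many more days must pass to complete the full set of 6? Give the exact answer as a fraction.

Starting from 4 distinct types, each trial gives a new one with probability (6−i)/6 when i types are held, so the wait for the next new type is 6/(6−i).
E = 6/2 + 6/1 = 9.

9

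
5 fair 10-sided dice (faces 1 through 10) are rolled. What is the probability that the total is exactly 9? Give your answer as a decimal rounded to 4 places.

0.0007

There are 10^5 = 100000 equally likely outcomes.
The number of ordered 5-tuples from {1,…,10} summing to 9 is 70.
P(sum = 9) = 70/100000 = 7/10000 ≈ 0.0007.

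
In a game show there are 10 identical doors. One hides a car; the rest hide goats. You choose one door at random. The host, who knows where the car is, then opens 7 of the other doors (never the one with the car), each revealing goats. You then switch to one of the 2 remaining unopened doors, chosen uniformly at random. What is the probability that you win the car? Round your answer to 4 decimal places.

Your original door holds the car with probability 1/10, so the other 9 collectively hold it with probability 9/10.
The host can always find 7 empty doors to open, so the reveals don't change that 9/10; it is now spread over the 2 remaining unopened doors.
P(win by switching) = (9/10) · (1/2) = 9/20 ≈ 0.4500.

0.4500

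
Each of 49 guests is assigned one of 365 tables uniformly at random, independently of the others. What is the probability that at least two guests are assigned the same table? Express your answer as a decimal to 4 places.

0.9658

It's easier to compute the probability that all 49 are distinct.
P(all distinct) = 365/365 · 364/365 · ··· · 317/365 ≈ 0.0342.
So the probability of at least one match is 1 − 0.0342 = 0.9658.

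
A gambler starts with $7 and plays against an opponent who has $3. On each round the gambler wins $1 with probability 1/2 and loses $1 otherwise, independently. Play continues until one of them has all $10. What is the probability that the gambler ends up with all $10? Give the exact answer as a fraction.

7/10

With a fair step, P(i) = ½P(i−1) + ½P(i+1) with P(0)=0, P(10)=1 has the linear solution P(i) = i/10.
P(7) = 7/10.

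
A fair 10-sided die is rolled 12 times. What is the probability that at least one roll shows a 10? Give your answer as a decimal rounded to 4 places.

0.7176

P(no roll shows a 10) = (9/10)^12 ≈ 0.2824.
P(at least one) = 1 − 0.2824 = 0.7176.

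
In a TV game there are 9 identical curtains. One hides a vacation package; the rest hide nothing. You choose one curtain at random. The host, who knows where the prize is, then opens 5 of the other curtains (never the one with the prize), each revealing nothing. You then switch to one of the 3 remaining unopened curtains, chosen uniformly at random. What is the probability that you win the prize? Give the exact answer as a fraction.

8/27

Your original curtain holds the prize with probability 1/9, so the other 8 collectively hold it with probability 8/9.
The host can always find 5 empty curtains to open, so the reveals don't change that 8/9; it is now spread over the 3 remaining unopened curtains.
P(win by switching) = (8/9) · (1/3) = 8/27.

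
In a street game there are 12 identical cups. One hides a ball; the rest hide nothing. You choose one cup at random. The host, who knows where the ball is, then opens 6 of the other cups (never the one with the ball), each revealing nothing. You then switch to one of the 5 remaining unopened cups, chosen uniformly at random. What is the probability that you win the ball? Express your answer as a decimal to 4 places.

0.1833

Your original cup holds the ball with probability 1/12, so the other 11 collectively hold it with probability 11/12.
The host can always find 6 empty cups to open, so the reveals don't change that 11/12; it is now spread over the 5 remaining unopened cups.
P(win by switching) = (11/12) · (1/5) = 11/60 ≈ 0.1833.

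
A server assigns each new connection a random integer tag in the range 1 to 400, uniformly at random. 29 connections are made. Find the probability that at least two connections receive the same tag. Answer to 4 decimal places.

0.6465

It's easier to compute the probability that all 29 are distinct.
P(all distinct) = 400/400 · 399/400 · ··· · 372/400 ≈ 0.3535.
So the probability of at least one match is 1 − 0.3535 = 0.6465.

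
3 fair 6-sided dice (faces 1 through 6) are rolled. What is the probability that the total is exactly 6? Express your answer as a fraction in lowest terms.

There are 6^3 = 216 equally likely outcomes.
The number of ordered 3-tuples from {1,…,6} summing to 6 is 10.
P(sum = 6) = 10/216 = 5/108.

5/108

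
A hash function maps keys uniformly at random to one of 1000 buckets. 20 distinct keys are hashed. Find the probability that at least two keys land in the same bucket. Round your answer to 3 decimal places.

0.174

It's easier to compute the probability that all 20 are distinct.
P(all distinct) = 1000/1000 · 999/1000 · ··· · 981/1000 ≈ 0.826.
So the probability of at least one match is 1 − 0.826 = 0.174.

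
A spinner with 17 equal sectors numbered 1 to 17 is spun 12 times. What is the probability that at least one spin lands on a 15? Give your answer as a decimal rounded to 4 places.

0.5169

P(no spin lands on a 15) = (16/17)^12 ≈ 0.4831.
P(at least one) = 1 − 0.4831 = 0.5169.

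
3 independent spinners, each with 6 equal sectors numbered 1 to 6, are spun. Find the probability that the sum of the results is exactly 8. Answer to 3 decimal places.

0.097

There are 6^3 = 216 equally likely outcomes.
The number of ordered 3-tuples from {1,…,6} summing to 8 is 21.
P(sum = 8) = 21/216 = 7/72 ≈ 0.097.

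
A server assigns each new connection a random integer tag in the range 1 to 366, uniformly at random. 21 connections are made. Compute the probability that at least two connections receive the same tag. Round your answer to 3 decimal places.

0.443

It's easier to compute the probability that all 21 are distinct.
P(all distinct) = 366/366 · 365/366 · ··· · 346/366 ≈ 0.557.
So the probability of at least one match is 1 − 0.557 = 0.443.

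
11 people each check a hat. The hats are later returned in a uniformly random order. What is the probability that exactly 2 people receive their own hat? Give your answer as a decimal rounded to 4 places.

Choose which 2 of the 11 are fixed: C(11,2) = 55 ways.
The remaining 9 must have no fixed point: D(9) = 133496.
P = 55·133496/39916800 = 16687/90720 ≈ 0.1839.

0.1839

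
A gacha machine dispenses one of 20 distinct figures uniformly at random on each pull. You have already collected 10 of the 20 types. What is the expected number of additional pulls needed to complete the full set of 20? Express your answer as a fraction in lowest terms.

7381/126

Starting from 10 distinct types, each trial gives a new one with probability (20−i)/20 when i types are held, so the wait for the next new type is 20/(20−i).
E = 20/10 + 20/9 + 20/8 + 20/7 + 20/6 + 20/5 + 20/4 + 20/3 + 20/2 + 20/1 = 7381/126.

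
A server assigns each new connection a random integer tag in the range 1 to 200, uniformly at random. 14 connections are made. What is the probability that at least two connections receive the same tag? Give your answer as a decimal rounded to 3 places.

It's easier to compute the probability that all 14 are distinct.
P(all distinct) = 200/200 · 199/200 · ··· · 187/200 ≈ 0.628.
So the probability of at least one match is 1 − 0.628 = 0.372.

0.372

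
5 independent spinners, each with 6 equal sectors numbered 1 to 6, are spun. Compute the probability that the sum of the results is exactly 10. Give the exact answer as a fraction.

There are 6^5 = 7776 equally likely outcomes.
The number of ordered 5-tuples from {1,…,6} summing to 10 is 126.
P(sum = 10) = 126/7776 = 7/432.

7/432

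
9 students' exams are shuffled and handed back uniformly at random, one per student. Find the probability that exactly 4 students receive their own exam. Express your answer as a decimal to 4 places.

Choose which 4 of the 9 are fixed: C(9,4) = 126 ways.
The remaining 5 must have no fixed point: D(5) = 44.
P = 126·44/362880 = 11/720 ≈ 0.0153.

0.0153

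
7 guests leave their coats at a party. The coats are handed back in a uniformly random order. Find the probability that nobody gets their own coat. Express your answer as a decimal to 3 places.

This is the derangement probability: permutations of 7 with no fixed point.
D(7) = 7! · (1 − 1/1! + 1/2! − ··· + (−1)^7/7!) = 1854.
P = 1854/5040 = 103/280 ≈ 0.368.

0.368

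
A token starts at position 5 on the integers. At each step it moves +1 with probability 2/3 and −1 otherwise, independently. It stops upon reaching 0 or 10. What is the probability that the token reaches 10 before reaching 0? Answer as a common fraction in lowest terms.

Let r = q/p = (1/3)/(2/3) = 1/2. The recurrence P(i) = p·P(i+1) + q·P(i−1) with P(0)=0, P(10)=1 gives P(i) = (1 − r^i)/(1 − r^10).
P(5) = (1 − (1/2)^5) / (1 − (1/2)^10) = 32/33.

32/33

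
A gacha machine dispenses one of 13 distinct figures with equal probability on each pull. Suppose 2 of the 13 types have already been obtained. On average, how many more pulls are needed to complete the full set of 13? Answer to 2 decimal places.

39.26

Starting from 2 distinct types, each trial gives a new one with probability (13−i)/13 when i types are held, so the wait for the next new type is 13/(13−i).
E = 13/11 + 13/10 + 13/9 + 13/8 + 13/7 + 13/6 + 13/5 + 13/4 + 13/3 + 13/2 + 13/1 = 1088243/27720 ≈ 39.26.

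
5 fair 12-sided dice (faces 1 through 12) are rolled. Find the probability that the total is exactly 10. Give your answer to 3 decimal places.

There are 12^5 = 248832 equally likely outcomes.
The number of ordered 5-tuples from {1,…,12} summing to 10 is 126.
P(sum = 10) = 126/248832 = 7/13824 ≈ 0.001.

0.001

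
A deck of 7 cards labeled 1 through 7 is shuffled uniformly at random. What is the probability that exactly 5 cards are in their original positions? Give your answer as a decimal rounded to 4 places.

0.0042

Choose which 5 of the 7 are fixed: C(7,5) = 21 ways.
The remaining 2 must have no fixed point: D(2) = 1.
P = 21·1/5040 = 1/240 ≈ 0.0042.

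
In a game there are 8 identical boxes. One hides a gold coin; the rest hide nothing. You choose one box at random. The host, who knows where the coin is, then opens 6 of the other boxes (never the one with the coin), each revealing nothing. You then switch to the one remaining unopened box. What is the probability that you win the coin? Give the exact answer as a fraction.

7/8

Your original box holds the coin with probability 1/8, so the other 7 collectively hold it with probability 7/8.
The host can always find 6 empty boxes to open, so the reveals don't change that 7/8; it is now spread over the 1 remaining unopened box.
P(win by switching) = (7/8) · (1/1) = 7/8.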